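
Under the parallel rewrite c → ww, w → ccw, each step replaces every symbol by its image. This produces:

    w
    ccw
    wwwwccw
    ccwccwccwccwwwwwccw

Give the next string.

Replace each of the 19 characters of ccwccwccwccwwwwwccw in place — ww ww ccw ww ww ccw ww ww ccw ww ww ccw ccw ccw ccw ccw ww ww ccw — and concatenate.

wwwwccwwwwwccwwwwwccwwwwwccwccwccwccwccwwwwwccw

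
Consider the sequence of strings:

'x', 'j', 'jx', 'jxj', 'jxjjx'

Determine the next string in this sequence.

Each term (from the third on) is the previous term followed by the one before it: term 3 = j·x = jx.
So term 6 is jxjjx·jxj.

jxjjxjxj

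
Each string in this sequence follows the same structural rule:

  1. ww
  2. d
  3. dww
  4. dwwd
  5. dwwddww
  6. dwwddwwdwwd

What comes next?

From term 3 onward, concatenate the last term with the second-to-last: d·ww = dww, dww·d = dwwd, …
So term 7 is dwwddwwdwwd·dwwddww.

dwwddwwdwwddwwddww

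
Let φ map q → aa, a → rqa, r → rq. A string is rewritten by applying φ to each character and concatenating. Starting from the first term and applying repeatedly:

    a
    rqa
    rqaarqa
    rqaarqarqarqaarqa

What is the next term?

Rewriting the 17 symbols of rqaarqarqarqaarqa one by one yields rq aa rqa rqa rq aa rqa rq aa rqa rq aa rqa rqa rq aa rqa; concatenated:

rqaarqarqarqaarqarqaarqarqaarqarqarqaarqa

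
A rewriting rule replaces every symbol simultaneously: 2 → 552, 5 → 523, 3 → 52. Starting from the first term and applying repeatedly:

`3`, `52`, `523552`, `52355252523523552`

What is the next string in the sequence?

Rewriting the 17 symbols of 52355252523523552 one by one yields 523 552 52 523 523 552 523 552 523 552 52 523 552 52 523 523 552; concatenated:

523552525235235525235525235525252355252523523552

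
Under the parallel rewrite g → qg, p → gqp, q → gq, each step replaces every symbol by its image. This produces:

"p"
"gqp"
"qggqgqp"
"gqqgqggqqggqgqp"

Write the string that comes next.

qggqgqqggqqgqggqgqqgqggqqggqgqp

Replace each of the 15 characters of gqqgqggqqggqgqp in place — qg gq gq qg gq qg qg gq gq qg qg gq qg gq gqp — and concatenate.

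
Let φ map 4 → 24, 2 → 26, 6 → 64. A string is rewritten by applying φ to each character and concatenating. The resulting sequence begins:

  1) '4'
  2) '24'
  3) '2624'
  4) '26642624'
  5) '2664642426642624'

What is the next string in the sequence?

Applying the rule to each of the 16 symbols of 2664642426642624 gives the pieces 26 64 64 24 64 24 26 24 26 64 64 24 26 64 26 24, which concatenate to the answer.

26646424642426242664642426642624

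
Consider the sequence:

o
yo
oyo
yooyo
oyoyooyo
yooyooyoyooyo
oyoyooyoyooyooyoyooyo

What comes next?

yooyooyoyooyooyoyooyoyooyooyoyooyo

From term 3 onward, concatenate the second-to-last term with the last: o·yo = oyo, yo·oyo = yooyo, …
So term 8 is yooyooyoyooyo·oyoyooyoyooyooyoyooyo.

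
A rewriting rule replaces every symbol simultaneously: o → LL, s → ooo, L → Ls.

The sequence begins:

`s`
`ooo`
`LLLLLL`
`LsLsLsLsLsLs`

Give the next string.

LsoooLsoooLsoooLsoooLsoooLsooo

Expanding LsLsLsLsLsLs: L→Ls, s→ooo, L→Ls, s→ooo, L→Ls, s→ooo, L→Ls, s→ooo, L→Ls, s→ooo, L→Ls, s→ooo. Concatenated: Ls ooo Ls ooo Ls ooo Ls ooo Ls ooo Ls ooo.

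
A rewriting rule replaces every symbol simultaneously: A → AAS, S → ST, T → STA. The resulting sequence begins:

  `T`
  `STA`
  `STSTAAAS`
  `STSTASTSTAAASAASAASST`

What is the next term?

Rewriting the 21 symbols of STSTASTSTAAASAASAASST one by one yields ST STA ST STA AAS ST STA ST STA AAS AAS AAS ST AAS AAS ST AAS AAS ST ST STA; concatenated:

STSTASTSTAAASSTSTASTSTAAASAASAASSTAASAASSTAASAASSTSTSTA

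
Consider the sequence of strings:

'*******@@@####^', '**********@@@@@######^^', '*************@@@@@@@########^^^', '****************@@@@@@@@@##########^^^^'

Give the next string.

*******************@@@@@@@@@@@############^^^^^

The n-th term is 3n+1 *'s then 2n-1 @'s then 2n #'s then n-1 ^'s, where the shown terms are n = 2, 3, 4, 5.
For the next term, n = 6, so the run lengths are 19, 11, 12, 5.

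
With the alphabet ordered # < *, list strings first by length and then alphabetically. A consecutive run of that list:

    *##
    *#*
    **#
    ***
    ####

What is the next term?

###*

Treat #### as a base-2 numeral over the given alphabet and add one, carrying through any trailing *'s.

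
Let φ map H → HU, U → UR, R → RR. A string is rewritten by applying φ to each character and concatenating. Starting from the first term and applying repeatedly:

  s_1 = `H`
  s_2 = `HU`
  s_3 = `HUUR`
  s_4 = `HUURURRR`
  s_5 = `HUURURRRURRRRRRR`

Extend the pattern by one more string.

HUURURRRURRRRRRRURRRRRRRRRRRRRRR

Replace each of the 16 characters of HUURURRRURRRRRRR in place — HU UR UR RR UR RR RR RR UR RR RR RR RR RR RR RR — and concatenate.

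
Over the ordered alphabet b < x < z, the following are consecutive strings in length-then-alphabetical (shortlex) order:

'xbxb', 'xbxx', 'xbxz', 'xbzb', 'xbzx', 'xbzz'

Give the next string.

Treat xbzz as a base-3 numeral over the given alphabet and add one, carrying through any trailing z's.

xxbb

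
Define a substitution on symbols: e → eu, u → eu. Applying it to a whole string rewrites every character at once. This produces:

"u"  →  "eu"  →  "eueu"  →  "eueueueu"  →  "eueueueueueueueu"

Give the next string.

Replace each of the 16 characters of eueueueueueueueu in place — eu eu eu eu eu eu eu eu eu eu eu eu eu eu eu eu — and concatenate.

eueueueueueueueueueueueueueueueu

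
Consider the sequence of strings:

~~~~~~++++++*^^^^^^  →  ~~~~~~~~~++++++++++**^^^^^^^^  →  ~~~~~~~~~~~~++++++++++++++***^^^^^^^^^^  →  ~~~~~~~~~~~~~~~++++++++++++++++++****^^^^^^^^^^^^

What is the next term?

~~~~~~~~~~~~~~~~~~++++++++++++++++++++++*****^^^^^^^^^^^^^^

The n-th term is 3n ~'s then 4n-2 +'s then n-1 *'s then 2n+2 ^'s, where the shown terms are n = 2, 3, 4, 5.
Setting n = 6 gives 18, 22, 5, 14 characters in each block.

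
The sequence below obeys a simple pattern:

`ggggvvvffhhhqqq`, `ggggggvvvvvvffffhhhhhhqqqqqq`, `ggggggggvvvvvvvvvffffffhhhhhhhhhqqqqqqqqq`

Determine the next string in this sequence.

Each string has the form g^{2n+2} v^{3n} f^{2n} h^{3n} q^{3n} (n = 1, 2, …).
Setting n = 4 gives 10, 12, 8, 12, 12 characters in each block.

ggggggggggvvvvvvvvvvvvffffffffhhhhhhhhhhhhqqqqqqqqqqqq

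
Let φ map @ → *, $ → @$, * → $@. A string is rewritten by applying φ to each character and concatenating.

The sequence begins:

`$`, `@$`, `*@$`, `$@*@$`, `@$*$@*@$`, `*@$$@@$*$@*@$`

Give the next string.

Replace each of the 13 characters of *@$$@@$*$@*@$ in place — $@ * @$ @$ * * @$ $@ @$ * $@ * @$ — and concatenate.

$@*@$@$**@$$@@$*$@*@$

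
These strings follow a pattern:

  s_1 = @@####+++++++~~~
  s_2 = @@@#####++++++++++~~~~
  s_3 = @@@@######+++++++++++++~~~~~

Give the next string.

Each string has the form @^{n} #^{n+2} +^{3n+1} ~^{n+1}, where the shown terms are n = 2, 3, 4.
For the next term, n = 5, so the run lengths are 5, 7, 16, 6.

@@@@@#######++++++++++++++++~~~~~~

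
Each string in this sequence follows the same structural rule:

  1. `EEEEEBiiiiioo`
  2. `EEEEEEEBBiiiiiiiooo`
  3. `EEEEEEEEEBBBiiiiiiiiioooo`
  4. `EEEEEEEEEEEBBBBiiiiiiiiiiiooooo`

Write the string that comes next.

EEEEEEEEEEEEEBBBBBiiiiiiiiiiiiioooooo

Each string has the form E^{2n+1} B^{n-1} i^{2n+1} o^{n}, where the shown terms are n = 2, 3, 4, 5.
Setting n = 6 gives 13, 5, 13, 6 characters in each block.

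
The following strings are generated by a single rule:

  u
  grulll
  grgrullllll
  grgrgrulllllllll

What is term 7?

s(k+1) = gr·s(k)·lll, so each term gains gr as a prefix and lll as a suffix.
From grgrgrulllllllll, 3 further steps: grgrgrulllllllll → grgrgrgrullllllllllll → grgrgrgrgrulllllllllllllll → (answer).

grgrgrgrgrgrullllllllllllllllll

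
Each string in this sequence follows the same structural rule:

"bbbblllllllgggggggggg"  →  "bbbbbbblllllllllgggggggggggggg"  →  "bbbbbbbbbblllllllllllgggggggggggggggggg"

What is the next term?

Reading off run lengths: b runs 4, 7, 10; l runs 7, 9, 11; g runs 10, 14, 18 — each is linear in n, where the shown terms are n = 2, 3, 4.
For the next term, n = 5, so the run lengths are 13, 13, 22.

bbbbbbbbbbbbblllllllllllllgggggggggggggggggggggg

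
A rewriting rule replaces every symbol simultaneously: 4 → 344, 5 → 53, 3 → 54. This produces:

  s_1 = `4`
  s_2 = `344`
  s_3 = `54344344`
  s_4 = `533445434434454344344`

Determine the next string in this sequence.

Rewriting the 21 symbols of 533445434434454344344 one by one yields 53 54 54 344 344 53 344 54 344 344 54 344 344 53 344 54 344 344 54 344 344; concatenated:

535454344344533445434434454344344533445434434454344344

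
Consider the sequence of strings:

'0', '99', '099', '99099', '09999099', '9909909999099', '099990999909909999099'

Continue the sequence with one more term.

Each term (from the third on) is the two preceding terms concatenated in order: term 3 = 0·99 = 099.
Continuing: 9909909999099 · 099990999909909999099 gives term 8.

9909909999099099990999909909999099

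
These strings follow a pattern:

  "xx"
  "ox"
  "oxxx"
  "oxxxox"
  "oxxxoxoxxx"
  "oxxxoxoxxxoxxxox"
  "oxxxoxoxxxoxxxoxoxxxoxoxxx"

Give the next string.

This is a Fibonacci-style word recurrence s(k) = s(k−1)·s(k−2): e.g. ox·xx = oxxx.
The next term joins oxxxoxoxxxoxxxoxoxxxoxoxxx and oxxxoxoxxxoxxxox.

oxxxoxoxxxoxxxoxoxxxoxoxxxoxxxoxoxxxoxxxox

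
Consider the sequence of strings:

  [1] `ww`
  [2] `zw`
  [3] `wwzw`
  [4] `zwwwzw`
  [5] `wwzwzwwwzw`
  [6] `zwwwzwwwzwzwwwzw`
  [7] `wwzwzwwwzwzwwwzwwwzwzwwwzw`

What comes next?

zwwwzwwwzwzwwwzwwwzwzwwwzwzwwwzwwwzwzwwwzw

This is a Fibonacci-style word recurrence s(k) = s(k−2)·s(k−1): e.g. ww·zw = wwzw.
So term 8 is zwwwzwwwzwzwwwzw·wwzwzwwwzwzwwwzwwwzwzwwwzw.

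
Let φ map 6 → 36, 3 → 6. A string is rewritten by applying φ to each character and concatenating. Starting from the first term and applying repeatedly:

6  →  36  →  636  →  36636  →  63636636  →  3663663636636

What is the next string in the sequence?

636366363663663636636

Replace each of the 13 characters of 3663663636636 in place — 6 36 36 6 36 36 6 36 6 36 36 6 36 — and concatenate.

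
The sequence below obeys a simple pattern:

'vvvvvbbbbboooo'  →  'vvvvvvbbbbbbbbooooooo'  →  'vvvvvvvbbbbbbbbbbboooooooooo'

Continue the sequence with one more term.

vvvvvvvvbbbbbbbbbbbbbbooooooooooooo

Term n consists of n+3 v's, followed by 3n-1 b's, followed by 3n-2 o's, where the shown terms are n = 2, 3, 4.
Setting n = 5 gives 8, 14, 13 characters in each block.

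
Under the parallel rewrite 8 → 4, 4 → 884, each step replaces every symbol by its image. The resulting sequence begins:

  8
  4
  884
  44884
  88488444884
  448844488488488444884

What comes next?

Rewriting the 21 symbols of 448844488488488444884 one by one yields 884 884 4 4 884 884 884 4 4 884 4 4 884 4 4 884 884 884 4 4 884; concatenated:

8848844488488488444884448844488488488444884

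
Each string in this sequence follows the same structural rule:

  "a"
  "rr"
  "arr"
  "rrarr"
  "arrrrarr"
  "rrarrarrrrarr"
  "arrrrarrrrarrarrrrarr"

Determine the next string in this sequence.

From term 3 onward, concatenate the second-to-last term with the last: a·rr = arr, rr·arr = rrarr, …
So term 8 is rrarrarrrrarr·arrrrarrrrarrarrrrarr.

rrarrarrrrarrarrrrarrrrarrarrrrarr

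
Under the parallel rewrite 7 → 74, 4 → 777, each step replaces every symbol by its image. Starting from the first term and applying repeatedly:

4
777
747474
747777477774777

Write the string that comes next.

Applying the rule to each of the 15 symbols of 747777477774777 gives the pieces 74 777 74 74 74 74 777 74 74 74 74 777 74 74 74, which concatenate to the answer.

747777474747477774747474777747474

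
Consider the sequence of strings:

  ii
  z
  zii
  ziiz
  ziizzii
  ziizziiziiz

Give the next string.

ziizziiziizziizzii

This is a Fibonacci-style word recurrence s(k) = s(k−1)·s(k−2): e.g. z·ii = zii.
The next term joins ziizziiziiz and ziizzii.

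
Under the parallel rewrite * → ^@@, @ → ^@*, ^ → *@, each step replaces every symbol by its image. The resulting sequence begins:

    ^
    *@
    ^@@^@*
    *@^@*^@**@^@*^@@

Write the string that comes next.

^@@^@**@^@*^@@*@^@*^@@^@@^@**@^@*^@@*@^@*^@*

Applying the rule to each of the 16 symbols of *@^@*^@**@^@*^@@ gives the pieces ^@@ ^@* *@ ^@* ^@@ *@ ^@* ^@@ ^@@ ^@* *@ ^@* ^@@ *@ ^@* ^@*, which concatenate to the answer.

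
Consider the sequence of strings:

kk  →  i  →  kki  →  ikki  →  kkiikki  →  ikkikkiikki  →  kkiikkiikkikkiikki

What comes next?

ikkikkiikkikkiikkiikkikkiikki

Each term (from the third on) is the two preceding terms concatenated in order: term 3 = kk·i = kki.
So term 8 is ikkikkiikki·kkiikkiikkikkiikki.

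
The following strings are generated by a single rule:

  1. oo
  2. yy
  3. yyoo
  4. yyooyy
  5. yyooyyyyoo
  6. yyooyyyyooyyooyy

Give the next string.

This is a Fibonacci-style word recurrence s(k) = s(k−1)·s(k−2): e.g. yy·oo = yyoo.
The next term joins yyooyyyyooyyooyy and yyooyyyyoo.

yyooyyyyooyyooyyyyooyyyyoo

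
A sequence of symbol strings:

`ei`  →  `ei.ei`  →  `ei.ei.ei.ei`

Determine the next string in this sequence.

Each string is two copies of the previous one joined by '.'.
One more doubling of ei.ei.ei.ei gives the answer.

ei.ei.ei.ei.ei.ei.ei.ei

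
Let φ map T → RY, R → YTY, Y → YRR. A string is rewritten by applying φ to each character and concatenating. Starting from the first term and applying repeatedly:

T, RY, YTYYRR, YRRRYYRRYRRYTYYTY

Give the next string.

YRRYTYYTYYTYYRRYRRYTYYTYYRRYTYYTYYRRRYYRRYRRRYYRR

φ(YRRRYYRRYRRYTYYTY) expands symbol-by-symbol to YRR YTY YTY YTY YRR YRR YTY YTY YRR YTY YTY YRR RY YRR YRR RY YRR; joining the 17 pieces gives the next term.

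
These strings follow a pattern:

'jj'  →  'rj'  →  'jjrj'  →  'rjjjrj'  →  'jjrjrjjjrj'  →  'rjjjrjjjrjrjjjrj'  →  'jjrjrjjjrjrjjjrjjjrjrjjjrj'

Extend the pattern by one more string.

Each term (from the third on) is the two preceding terms concatenated in order: term 3 = jj·rj = jjrj.
Continuing: rjjjrjjjrjrjjjrj · jjrjrjjjrjrjjjrjjjrjrjjjrj gives term 8.

rjjjrjjjrjrjjjrjjjrjrjjjrjrjjjrjjjrjrjjjrj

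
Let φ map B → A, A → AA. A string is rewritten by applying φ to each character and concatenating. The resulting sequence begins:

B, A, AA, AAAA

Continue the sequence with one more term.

AAAAAAAA

Apply φ to AAAA symbol by symbol: A→AA, A→AA, A→AA, A→AA; joined: AA AA AA AA.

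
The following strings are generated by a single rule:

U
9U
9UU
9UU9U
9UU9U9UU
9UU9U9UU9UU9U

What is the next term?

9UU9U9UU9UU9U9UU9U9UU

This is a Fibonacci-style word recurrence s(k) = s(k−1)·s(k−2): e.g. 9U·U = 9UU.
Continuing: 9UU9U9UU9UU9U · 9UU9U9UU gives term 7.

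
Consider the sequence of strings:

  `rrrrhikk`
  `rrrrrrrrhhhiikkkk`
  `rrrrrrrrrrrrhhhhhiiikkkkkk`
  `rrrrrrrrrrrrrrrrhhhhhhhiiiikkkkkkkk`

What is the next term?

Reading off run lengths: r runs 4, 8, 12, 16; h runs 1, 3, 5, 7; i runs 1, 2, 3, 4; k runs 2, 4, 6, 8 — each is linear in n (n = 1, 2, …).
Setting n = 5 gives 20, 9, 5, 10 characters in each block.

rrrrrrrrrrrrrrrrrrrrhhhhhhhhhiiiiikkkkkkkkkk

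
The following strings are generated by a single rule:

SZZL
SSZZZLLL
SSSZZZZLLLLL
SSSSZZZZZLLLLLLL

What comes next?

Reading off run lengths: S runs 1, 2, 3, 4; Z runs 2, 3, 4, 5; L runs 1, 3, 5, 7 — each is linear in n (n = 1, 2, …).
Setting n = 5 gives 5, 6, 9 characters in each block.

SSSSSZZZZZZLLLLLLLLL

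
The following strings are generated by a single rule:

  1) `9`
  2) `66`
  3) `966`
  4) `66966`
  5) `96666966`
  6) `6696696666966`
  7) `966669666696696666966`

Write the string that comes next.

6696696666966966669666696696666966

This is a Fibonacci-style word recurrence s(k) = s(k−2)·s(k−1): e.g. 9·66 = 966.
The next term joins 6696696666966 and 966669666696696666966.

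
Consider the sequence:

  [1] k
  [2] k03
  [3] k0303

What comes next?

k030303

Every step adds 03 to the end: s(k+1) = s(k)·03.
So the next term is k0303·03.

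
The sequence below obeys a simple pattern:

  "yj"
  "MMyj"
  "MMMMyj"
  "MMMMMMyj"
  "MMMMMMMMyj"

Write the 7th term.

The strings grow by a fixed prefix MM each time.
From MMMMMMMMyj, 2 further steps: MMMMMMMMyj → MMMMMMMMMMyj → (answer).

MMMMMMMMMMMMyj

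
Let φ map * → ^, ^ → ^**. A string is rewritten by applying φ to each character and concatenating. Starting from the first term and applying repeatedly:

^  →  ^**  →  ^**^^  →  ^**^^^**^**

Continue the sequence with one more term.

^**^^^**^**^**^^^**^^

Expanding ^**^^^**^**: ^→^**, *→^, *→^, ^→^**, ^→^**, ^→^**, *→^, *→^, ^→^**, *→^, *→^. Concatenated: ^** ^ ^ ^** ^** ^** ^ ^ ^** ^ ^.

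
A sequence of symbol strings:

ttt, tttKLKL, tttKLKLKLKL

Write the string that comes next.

Every step adds KLKL to the end: s(k+1) = s(k)·KLKL.
So the next term is tttKLKLKLKL·KLKL.

tttKLKLKLKLKLKL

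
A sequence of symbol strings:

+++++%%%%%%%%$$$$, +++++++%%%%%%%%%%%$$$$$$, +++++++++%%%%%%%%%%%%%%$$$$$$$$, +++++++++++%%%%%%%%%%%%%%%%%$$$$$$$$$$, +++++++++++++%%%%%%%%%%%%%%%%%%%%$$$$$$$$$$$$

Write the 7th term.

+++++++++++++++++%%%%%%%%%%%%%%%%%%%%%%%%%%$$$$$$$$$$$$$$$$

Each string has the form +^{2n+1} %^{3n+2} $^{2n}, where the shown terms are n = 2, 3, 4, 5, 6.
Setting n = 8 gives 17, 26, 16 characters in each block.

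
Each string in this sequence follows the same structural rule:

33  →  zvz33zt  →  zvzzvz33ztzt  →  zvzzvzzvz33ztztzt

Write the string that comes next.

Every step adds zvz to the front and zt to the end of the previous string.
One more step from zvzzvzzvz33ztztzt gives the answer.

zvzzvzzvzzvz33ztztztzt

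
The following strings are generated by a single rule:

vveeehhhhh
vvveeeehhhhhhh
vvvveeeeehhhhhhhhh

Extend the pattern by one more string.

The n-th term is n-1 v's then n e's then 2n-1 h's, where the shown terms are n = 3, 4, 5.
For the next term, n = 6, so the run lengths are 5, 6, 11.

vvvvveeeeeehhhhhhhhhhh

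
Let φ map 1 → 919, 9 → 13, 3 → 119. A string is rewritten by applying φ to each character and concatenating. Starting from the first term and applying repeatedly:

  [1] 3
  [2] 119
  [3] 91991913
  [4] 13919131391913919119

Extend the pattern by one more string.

Applying the rule to each of the 20 symbols of 13919131391913919119 gives the pieces 919 119 13 919 13 919 119 919 119 13 919 13 919 119 13 919 13 919 919 13, which concatenate to the answer.

91911913919139191199191191391913919119139191391991913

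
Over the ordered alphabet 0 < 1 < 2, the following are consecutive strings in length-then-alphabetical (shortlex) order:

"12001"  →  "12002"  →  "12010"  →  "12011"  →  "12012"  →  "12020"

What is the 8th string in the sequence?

12022

Stepping forward 2 times from 12020: 12020 → 12021, then the target.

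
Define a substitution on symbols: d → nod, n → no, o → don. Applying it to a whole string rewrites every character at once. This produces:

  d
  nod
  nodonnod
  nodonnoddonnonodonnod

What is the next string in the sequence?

Applying the rule to each of the 21 symbols of nodonnoddonnonodonnod gives the pieces no don nod don no no don nod nod don no no don no don nod don no no don nod, which concatenate to the answer.

nodonnoddonnonodonnodnoddonnonodonnodonnoddonnonodonnod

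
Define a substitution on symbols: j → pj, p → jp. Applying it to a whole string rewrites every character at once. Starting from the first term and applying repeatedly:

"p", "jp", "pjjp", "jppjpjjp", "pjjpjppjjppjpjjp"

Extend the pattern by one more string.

Rewriting the 16 symbols of pjjpjppjjppjpjjp one by one yields jp pj pj jp pj jp jp pj pj jp jp pj jp pj pj jp; concatenated:

jppjpjjppjjpjppjpjjpjppjjppjpjjp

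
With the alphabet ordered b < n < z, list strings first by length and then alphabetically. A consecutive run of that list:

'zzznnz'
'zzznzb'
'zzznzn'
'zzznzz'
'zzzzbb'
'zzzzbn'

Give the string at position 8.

Advancing 2 positions from zzzzbn through zzzzbn → zzzzbz reaches term 8.

zzzznb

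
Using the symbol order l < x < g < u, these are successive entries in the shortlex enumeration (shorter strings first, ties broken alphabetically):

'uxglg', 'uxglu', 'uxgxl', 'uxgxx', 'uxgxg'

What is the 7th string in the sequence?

Advancing 2 positions from uxgxg through uxgxg → uxgxu reaches term 7.

uxggl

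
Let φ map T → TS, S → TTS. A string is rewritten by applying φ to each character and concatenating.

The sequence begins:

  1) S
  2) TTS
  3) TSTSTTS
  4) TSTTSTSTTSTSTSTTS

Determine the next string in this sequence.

Rewriting the 17 symbols of TSTTSTSTTSTSTSTTS one by one yields TS TTS TS TS TTS TS TTS TS TS TTS TS TTS TS TTS TS TS TTS; concatenated:

TSTTSTSTSTTSTSTTSTSTSTTSTSTTSTSTTSTSTSTTS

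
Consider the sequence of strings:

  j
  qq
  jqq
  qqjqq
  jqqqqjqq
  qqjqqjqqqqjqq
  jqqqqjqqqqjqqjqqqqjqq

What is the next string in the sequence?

qqjqqjqqqqjqqjqqqqjqqqqjqqjqqqqjqq

From term 3 onward, concatenate the second-to-last term with the last: j·qq = jqq, qq·jqq = qqjqq, …
So term 8 is qqjqqjqqqqjqq·jqqqqjqqqqjqqjqqqqjqq.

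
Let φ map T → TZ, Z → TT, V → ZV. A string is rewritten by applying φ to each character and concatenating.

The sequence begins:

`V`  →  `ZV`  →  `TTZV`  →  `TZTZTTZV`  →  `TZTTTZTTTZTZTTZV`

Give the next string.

TZTTTZTZTZTTTZTZTZTTTZTTTZTZTTZV

Applying the rule to each of the 16 symbols of TZTTTZTTTZTZTTZV gives the pieces TZ TT TZ TZ TZ TT TZ TZ TZ TT TZ TT TZ TZ TT ZV, which concatenate to the answer.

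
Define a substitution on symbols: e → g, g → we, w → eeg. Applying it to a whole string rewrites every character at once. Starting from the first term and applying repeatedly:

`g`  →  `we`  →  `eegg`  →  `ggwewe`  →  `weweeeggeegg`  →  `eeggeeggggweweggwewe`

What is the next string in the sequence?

ggweweggweweweweeeggeeggweweeeggeegg

Applying the rule to each of the 20 symbols of eeggeeggggweweggwewe gives the pieces g g we we g g we we we we eeg g eeg g we we eeg g eeg g, which concatenate to the answer.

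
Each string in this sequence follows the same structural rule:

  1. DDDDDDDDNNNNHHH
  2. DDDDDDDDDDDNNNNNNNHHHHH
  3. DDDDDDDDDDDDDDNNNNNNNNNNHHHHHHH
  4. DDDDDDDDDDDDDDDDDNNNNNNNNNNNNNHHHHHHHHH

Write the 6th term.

Reading off run lengths: D runs 8, 11, 14, 17; N runs 4, 7, 10, 13; H runs 3, 5, 7, 9 — each is linear in n, where the shown terms are n = 2, 3, 4, 5.
Setting n = 7 gives 23, 19, 13 characters in each block.

DDDDDDDDDDDDDDDDDDDDDDDNNNNNNNNNNNNNNNNNNNHHHHHHHHHHHHH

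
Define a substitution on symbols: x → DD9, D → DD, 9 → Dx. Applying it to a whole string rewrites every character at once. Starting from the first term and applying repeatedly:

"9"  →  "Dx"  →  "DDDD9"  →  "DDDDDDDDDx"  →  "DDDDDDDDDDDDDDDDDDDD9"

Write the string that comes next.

φ(DDDDDDDDDDDDDDDDDDDD9) expands symbol-by-symbol to DD DD DD DD DD DD DD DD DD DD DD DD DD DD DD DD DD DD DD DD Dx; joining the 21 pieces gives the next term.

DDDDDDDDDDDDDDDDDDDDDDDDDDDDDDDDDDDDDDDDDx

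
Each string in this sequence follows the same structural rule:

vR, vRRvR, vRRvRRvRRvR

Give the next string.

s(k+1) = s(k)·R·s(k) — each term doubles the last with 'R' between the halves.
Doubling vRRvRRvRRvR with 'R' between the halves:

vRRvRRvRRvRRvRRvRRvRRvR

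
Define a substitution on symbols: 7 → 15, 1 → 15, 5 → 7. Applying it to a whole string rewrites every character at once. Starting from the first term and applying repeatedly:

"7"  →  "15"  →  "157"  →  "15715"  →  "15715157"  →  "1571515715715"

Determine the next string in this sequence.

Rewriting the 13 symbols of 1571515715715 one by one yields 15 7 15 15 7 15 7 15 15 7 15 15 7; concatenated:

157151571571515715157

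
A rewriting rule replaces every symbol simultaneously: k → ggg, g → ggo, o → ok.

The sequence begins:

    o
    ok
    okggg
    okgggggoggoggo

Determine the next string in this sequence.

Replace each of the 14 characters of okgggggoggoggo in place — ok ggg ggo ggo ggo ggo ggo ok ggo ggo ok ggo ggo ok — and concatenate.

okgggggoggoggoggoggookggoggookggoggook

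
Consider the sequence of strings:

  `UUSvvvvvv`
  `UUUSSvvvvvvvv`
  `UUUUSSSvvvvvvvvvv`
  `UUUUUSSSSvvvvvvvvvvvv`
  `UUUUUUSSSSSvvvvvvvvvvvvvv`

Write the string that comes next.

UUUUUUUSSSSSSvvvvvvvvvvvvvvvv

Each string has the form U^{n} S^{n-1} v^{2n+2}, where the shown terms are n = 2, 3, 4, 5, 6.
At n = 7 the blocks have lengths 7, 6, 16.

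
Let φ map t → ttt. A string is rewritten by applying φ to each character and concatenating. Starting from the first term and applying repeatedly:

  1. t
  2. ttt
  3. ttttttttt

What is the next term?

ttttttttttttttttttttttttttt

Rewriting each symbol of ttttttttt: t→ttt, t→ttt, t→ttt, t→ttt, t→ttt, t→ttt, t→ttt, t→ttt, t→ttt, which concatenates to ttt ttt ttt ttt ttt ttt ttt ttt ttt.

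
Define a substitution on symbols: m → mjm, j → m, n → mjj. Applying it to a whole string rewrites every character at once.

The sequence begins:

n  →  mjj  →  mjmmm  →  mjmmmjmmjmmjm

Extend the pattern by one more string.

mjmmmjmmjmmjmmmjmmjmmmjmmjmmmjm

Replace each of the 13 characters of mjmmmjmmjmmjm in place — mjm m mjm mjm mjm m mjm mjm m mjm mjm m mjm — and concatenate.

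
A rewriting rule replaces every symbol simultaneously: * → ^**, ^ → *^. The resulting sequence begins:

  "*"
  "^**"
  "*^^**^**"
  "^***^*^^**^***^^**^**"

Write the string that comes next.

Applying the rule to each of the 21 symbols of ^***^*^^**^***^^**^** gives the pieces *^ ^** ^** ^** *^ ^** *^ *^ ^** ^** *^ ^** ^** ^** *^ *^ ^** ^** *^ ^** ^**, which concatenate to the answer.

*^^**^**^***^^***^*^^**^***^^**^**^***^*^^**^***^^**^**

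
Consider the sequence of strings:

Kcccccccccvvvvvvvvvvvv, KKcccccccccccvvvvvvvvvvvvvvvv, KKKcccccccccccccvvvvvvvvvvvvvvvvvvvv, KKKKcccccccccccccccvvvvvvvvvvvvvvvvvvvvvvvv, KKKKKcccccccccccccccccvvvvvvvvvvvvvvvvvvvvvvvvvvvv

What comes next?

KKKKKKcccccccccccccccccccvvvvvvvvvvvvvvvvvvvvvvvvvvvvvvvv

Reading off run lengths: K runs 1, 2, 3, 4, 5; c runs 9, 11, 13, 15, 17; v runs 12, 16, 20, 24, 28 — each is linear in n, where the shown terms are n = 3, 4, 5, 6, 7.
At n = 8 the blocks have lengths 6, 19, 32.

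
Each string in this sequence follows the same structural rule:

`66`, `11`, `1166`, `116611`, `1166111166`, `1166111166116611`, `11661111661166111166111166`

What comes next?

This is a Fibonacci-style word recurrence s(k) = s(k−1)·s(k−2): e.g. 11·66 = 1166.
So term 8 is 11661111661166111166111166·1166111166116611.

116611116611661111661111661166111166116611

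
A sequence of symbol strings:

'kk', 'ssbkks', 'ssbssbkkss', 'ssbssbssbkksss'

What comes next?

ssbssbssbssbkkssss

Each term wraps the previous one in ssb on the left and s on the right.
So the next term is ssb·ssbssbssbkksss·s.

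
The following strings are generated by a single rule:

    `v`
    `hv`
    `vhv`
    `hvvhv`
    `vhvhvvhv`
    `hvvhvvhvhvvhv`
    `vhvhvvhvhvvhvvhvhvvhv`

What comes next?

hvvhvvhvhvvhvvhvhvvhvhvvhvvhvhvvhv

Each term (from the third on) is the two preceding terms concatenated in order: term 3 = v·hv = vhv.
The next term joins hvvhvvhvhvvhv and vhvhvvhvhvvhvvhvhvvhv.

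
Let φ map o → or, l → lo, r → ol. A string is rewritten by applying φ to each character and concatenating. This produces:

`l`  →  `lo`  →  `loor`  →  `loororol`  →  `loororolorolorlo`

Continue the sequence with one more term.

loororolorolorloorolorloorolloor

Applying the rule to each of the 16 symbols of loororolorolorlo gives the pieces lo or or ol or ol or lo or ol or lo or ol lo or, which concatenate to the answer.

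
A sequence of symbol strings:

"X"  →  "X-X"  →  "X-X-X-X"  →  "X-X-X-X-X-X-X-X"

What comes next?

Each string is two copies of the previous one joined by '-'.
One more doubling of X-X-X-X-X-X-X-X gives the answer.

X-X-X-X-X-X-X-X-X-X-X-X-X-X-X-X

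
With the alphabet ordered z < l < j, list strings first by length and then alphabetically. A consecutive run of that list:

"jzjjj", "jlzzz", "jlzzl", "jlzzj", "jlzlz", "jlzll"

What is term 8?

jlzjz

Advancing 2 positions from jlzll through jlzll → jlzlj reaches term 8.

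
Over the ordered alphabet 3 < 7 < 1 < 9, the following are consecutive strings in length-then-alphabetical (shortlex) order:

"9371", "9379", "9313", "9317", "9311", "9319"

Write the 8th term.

Stepping forward 2 times from 9319: 9319 → 9393, then the target.

9397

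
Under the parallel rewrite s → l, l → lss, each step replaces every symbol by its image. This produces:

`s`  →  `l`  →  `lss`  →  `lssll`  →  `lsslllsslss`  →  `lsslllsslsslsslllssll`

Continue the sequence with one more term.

lsslllsslsslsslllsslllsslllsslsslsslllsslss

φ(lsslllsslsslsslllssll) expands symbol-by-symbol to lss l l lss lss lss l l lss l l lss l l lss lss lss l l lss lss; joining the 21 pieces gives the next term.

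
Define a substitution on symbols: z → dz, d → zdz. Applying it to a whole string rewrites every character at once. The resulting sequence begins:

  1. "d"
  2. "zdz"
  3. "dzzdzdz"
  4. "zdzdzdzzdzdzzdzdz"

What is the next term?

dzzdzdzzdzdzzdzdzdzzdzdzzdzdzdzzdzdzzdzdz

Replace each of the 17 characters of zdzdzdzzdzdzzdzdz in place — dz zdz dz zdz dz zdz dz dz zdz dz zdz dz dz zdz dz zdz dz — and concatenate.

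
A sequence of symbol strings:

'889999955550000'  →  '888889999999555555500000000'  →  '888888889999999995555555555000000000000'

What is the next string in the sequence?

888888888889999999999955555555555550000000000000000

Reading off run lengths: 8 runs 2, 5, 8; 9 runs 5, 7, 9; 5 runs 4, 7, 10; 0 runs 4, 8, 12 — each is linear in n (n = 1, 2, …).
For the next term, n = 4, so the run lengths are 11, 11, 13, 16.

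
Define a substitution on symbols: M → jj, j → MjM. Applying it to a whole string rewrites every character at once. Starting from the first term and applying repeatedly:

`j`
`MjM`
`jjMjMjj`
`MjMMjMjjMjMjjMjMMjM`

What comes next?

Rewriting the 19 symbols of MjMMjMjjMjMjjMjMMjM one by one yields jj MjM jj jj MjM jj MjM MjM jj MjM jj MjM MjM jj MjM jj jj MjM jj; concatenated:

jjMjMjjjjMjMjjMjMMjMjjMjMjjMjMMjMjjMjMjjjjMjMjj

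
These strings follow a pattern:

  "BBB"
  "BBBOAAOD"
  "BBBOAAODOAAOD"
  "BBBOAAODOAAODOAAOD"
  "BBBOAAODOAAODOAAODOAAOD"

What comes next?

The strings grow by a fixed suffix OAAOD each time.
Applying this once more to BBBOAAODOAAODOAAODOAAOD:

BBBOAAODOAAODOAAODOAAODOAAOD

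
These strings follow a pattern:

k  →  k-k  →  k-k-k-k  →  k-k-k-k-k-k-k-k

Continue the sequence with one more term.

k-k-k-k-k-k-k-k-k-k-k-k-k-k-k-k

s(k+1) = s(k)·-·s(k) — each term doubles the last with '-' between the halves.
So the next term is two copies of k-k-k-k-k-k-k-k with '-' between the halves.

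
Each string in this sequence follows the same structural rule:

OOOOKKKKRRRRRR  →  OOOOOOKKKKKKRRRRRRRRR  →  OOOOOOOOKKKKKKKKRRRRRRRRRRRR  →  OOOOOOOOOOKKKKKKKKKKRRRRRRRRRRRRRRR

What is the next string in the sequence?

OOOOOOOOOOOOKKKKKKKKKKKKRRRRRRRRRRRRRRRRRR

The n-th term is 2n O's then 2n K's then 3n R's, where the shown terms are n = 2, 3, 4, 5.
For the next term, n = 6, so the run lengths are 12, 12, 18.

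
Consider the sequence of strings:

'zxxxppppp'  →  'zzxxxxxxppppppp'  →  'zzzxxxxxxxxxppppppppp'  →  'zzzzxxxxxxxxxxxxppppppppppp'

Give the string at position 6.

The n-th term is n z's then 3n x's then 2n+3 p's (n = 1, 2, …).
For term 6, n = 6, so the run lengths are 6, 18, 15.

zzzzzzxxxxxxxxxxxxxxxxxxppppppppppppppp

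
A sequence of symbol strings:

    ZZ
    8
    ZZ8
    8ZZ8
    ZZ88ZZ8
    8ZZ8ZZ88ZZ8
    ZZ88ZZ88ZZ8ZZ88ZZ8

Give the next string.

8ZZ8ZZ88ZZ8ZZ88ZZ88ZZ8ZZ88ZZ8

This is a Fibonacci-style word recurrence s(k) = s(k−2)·s(k−1): e.g. ZZ·8 = ZZ8.
So term 8 is 8ZZ8ZZ88ZZ8·ZZ88ZZ88ZZ8ZZ88ZZ8.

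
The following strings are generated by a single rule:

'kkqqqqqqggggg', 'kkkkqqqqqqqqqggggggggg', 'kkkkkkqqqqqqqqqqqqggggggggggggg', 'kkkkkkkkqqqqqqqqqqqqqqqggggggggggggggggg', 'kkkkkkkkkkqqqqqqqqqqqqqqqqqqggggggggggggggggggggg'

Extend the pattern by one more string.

kkkkkkkkkkkkqqqqqqqqqqqqqqqqqqqqqggggggggggggggggggggggggg

The n-th term is 2n k's then 3n+3 q's then 4n+1 g's (n = 1, 2, …).
At n = 6 the blocks have lengths 12, 21, 25.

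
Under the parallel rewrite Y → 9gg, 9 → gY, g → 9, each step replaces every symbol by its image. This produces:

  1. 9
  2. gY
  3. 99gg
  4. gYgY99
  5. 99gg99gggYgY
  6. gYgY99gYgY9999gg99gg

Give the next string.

99gg99gggYgY99gg99gggYgYgYgY99gYgY99

φ(gYgY99gYgY9999gg99gg) expands symbol-by-symbol to 9 9gg 9 9gg gY gY 9 9gg 9 9gg gY gY gY gY 9 9 gY gY 9 9; joining the 20 pieces gives the next term.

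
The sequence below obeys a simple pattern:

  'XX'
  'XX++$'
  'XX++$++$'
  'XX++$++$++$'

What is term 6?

XX++$++$++$++$++$

Every step adds ++$ to the end: s(k+1) = s(k)·++$.
From XX++$++$++$, 2 further steps: XX++$++$++$ → XX++$++$++$++$ → (answer).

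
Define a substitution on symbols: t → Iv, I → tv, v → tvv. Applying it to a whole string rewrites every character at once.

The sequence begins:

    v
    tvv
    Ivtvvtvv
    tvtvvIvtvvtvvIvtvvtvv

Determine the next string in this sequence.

IvtvvIvtvvtvvtvtvvIvtvvtvvIvtvvtvvtvtvvIvtvvtvvIvtvvtvv

Applying the rule to each of the 21 symbols of tvtvvIvtvvtvvIvtvvtvv gives the pieces Iv tvv Iv tvv tvv tv tvv Iv tvv tvv Iv tvv tvv tv tvv Iv tvv tvv Iv tvv tvv, which concatenate to the answer.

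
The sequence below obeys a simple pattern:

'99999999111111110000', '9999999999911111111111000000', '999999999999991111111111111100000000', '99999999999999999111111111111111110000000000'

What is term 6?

999999999999999999999991111111111111111111111100000000000000

Each string has the form 9^{3n+2} 1^{3n+2} 0^{2n}, where the shown terms are n = 2, 3, 4, 5.
Setting n = 7 gives 23, 23, 14 characters in each block.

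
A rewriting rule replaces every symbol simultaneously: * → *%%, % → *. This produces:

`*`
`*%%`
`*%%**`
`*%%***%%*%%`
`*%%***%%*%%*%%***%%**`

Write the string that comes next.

φ(*%%***%%*%%*%%***%%**) expands symbol-by-symbol to *%% * * *%% *%% *%% * * *%% * * *%% * * *%% *%% *%% * * *%% *%%; joining the 21 pieces gives the next term.

*%%***%%*%%*%%***%%***%%***%%*%%*%%***%%*%%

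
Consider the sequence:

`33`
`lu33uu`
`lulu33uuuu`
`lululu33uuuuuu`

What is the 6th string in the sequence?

Each term wraps the previous one in lu on the left and uu on the right.
From lululu33uuuuuu, 2 further steps: lululu33uuuuuu → lulululu33uuuuuuuu → (answer).

lululululu33uuuuuuuuuu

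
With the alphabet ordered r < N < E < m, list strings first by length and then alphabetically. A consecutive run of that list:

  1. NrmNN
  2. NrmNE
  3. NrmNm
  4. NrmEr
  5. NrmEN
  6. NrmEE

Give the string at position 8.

Nrmmr

Continuing the enumeration 2 steps past NrmEE: NrmEE → NrmEm → (answer).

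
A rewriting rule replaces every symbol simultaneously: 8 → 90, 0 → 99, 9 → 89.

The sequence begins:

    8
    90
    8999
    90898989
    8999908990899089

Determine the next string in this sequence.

φ(8999908990899089) expands symbol-by-symbol to 90 89 89 89 89 99 90 89 89 99 90 89 89 99 90 89; joining the 16 pieces gives the next term.

90898989899990898999908989999089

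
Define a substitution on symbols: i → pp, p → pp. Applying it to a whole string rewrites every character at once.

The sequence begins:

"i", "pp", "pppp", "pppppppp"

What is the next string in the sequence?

Expanding pppppppp: p→pp, p→pp, p→pp, p→pp, p→pp, p→pp, p→pp, p→pp. Concatenated: pp pp pp pp pp pp pp pp.

pppppppppppppppp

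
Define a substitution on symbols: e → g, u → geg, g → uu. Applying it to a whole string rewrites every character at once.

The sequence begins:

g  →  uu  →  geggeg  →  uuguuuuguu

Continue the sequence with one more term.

geggeguugeggeggeggeguugeggeg

Rewriting each symbol of uuguuuuguu: u→geg, u→geg, g→uu, u→geg, u→geg, u→geg, u→geg, g→uu, u→geg, u→geg, which concatenates to geg geg uu geg geg geg geg uu geg geg.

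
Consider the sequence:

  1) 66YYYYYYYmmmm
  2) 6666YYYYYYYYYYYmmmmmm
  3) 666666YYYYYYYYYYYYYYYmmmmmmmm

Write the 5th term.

6666666666YYYYYYYYYYYYYYYYYYYYYYYmmmmmmmmmmmm

Reading off run lengths: 6 runs 2, 4, 6; Y runs 7, 11, 15; m runs 4, 6, 8 — each is linear in n (n = 1, 2, …).
At n = 5 the blocks have lengths 10, 23, 12.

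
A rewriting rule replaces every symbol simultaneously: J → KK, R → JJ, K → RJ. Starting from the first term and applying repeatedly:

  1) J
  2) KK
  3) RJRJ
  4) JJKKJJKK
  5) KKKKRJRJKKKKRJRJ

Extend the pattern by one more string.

φ(KKKKRJRJKKKKRJRJ) expands symbol-by-symbol to RJ RJ RJ RJ JJ KK JJ KK RJ RJ RJ RJ JJ KK JJ KK; joining the 16 pieces gives the next term.

RJRJRJRJJJKKJJKKRJRJRJRJJJKKJJKK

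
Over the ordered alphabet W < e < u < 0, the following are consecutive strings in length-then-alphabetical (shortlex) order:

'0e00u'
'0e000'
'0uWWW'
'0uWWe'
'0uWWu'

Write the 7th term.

0uWeW

Advancing 2 positions from 0uWWu through 0uWWu → 0uWW0 reaches term 7.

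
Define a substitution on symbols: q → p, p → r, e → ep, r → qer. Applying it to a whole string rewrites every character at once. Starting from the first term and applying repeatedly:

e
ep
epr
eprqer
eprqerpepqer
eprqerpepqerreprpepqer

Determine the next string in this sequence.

eprqerpepqerreprpepqerqereprqerreprpepqer

φ(eprqerpepqerreprpepqer) expands symbol-by-symbol to ep r qer p ep qer r ep r p ep qer qer ep r qer r ep r p ep qer; joining the 22 pieces gives the next term.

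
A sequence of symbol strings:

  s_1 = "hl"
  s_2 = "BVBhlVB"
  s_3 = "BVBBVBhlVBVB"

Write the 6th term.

BVBBVBBVBBVBBVBhlVBVBVBVBVB

s(k+1) = BVB·s(k)·VB, so each term gains BVB as a prefix and VB as a suffix.
From BVBBVBhlVBVB, 3 further steps: BVBBVBhlVBVB → BVBBVBBVBhlVBVBVB → BVBBVBBVBBVBhlVBVBVBVB → (answer).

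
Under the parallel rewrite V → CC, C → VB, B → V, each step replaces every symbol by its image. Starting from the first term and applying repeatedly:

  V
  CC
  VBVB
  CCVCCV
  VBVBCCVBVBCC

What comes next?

CCVCCVVBVBCCVCCVVBVB

Expanding VBVBCCVBVBCC: V→CC, B→V, V→CC, B→V, C→VB, C→VB, V→CC, B→V, V→CC, B→V, C→VB, C→VB. Concatenated: CC V CC V VB VB CC V CC V VB VB.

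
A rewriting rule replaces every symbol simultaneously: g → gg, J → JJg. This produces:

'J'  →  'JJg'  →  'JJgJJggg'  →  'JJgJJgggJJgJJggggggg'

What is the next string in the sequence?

Applying the rule to each of the 20 symbols of JJgJJgggJJgJJggggggg gives the pieces JJg JJg gg JJg JJg gg gg gg JJg JJg gg JJg JJg gg gg gg gg gg gg gg, which concatenate to the answer.

JJgJJgggJJgJJgggggggJJgJJgggJJgJJggggggggggggggg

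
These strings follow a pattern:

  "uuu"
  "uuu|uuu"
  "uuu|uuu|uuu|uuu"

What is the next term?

Each string is two copies of the previous one joined by '|'.
Doubling uuu|uuu|uuu|uuu with '|' between the halves:

uuu|uuu|uuu|uuu|uuu|uuu|uuu|uuu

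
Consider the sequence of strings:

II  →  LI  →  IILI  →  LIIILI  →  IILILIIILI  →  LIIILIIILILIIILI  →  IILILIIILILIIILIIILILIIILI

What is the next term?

Each term (from the third on) is the two preceding terms concatenated in order: term 3 = II·LI = IILI.
Continuing: LIIILIIILILIIILI · IILILIIILILIIILIIILILIIILI gives term 8.

LIIILIIILILIIILIIILILIIILILIIILIIILILIIILI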